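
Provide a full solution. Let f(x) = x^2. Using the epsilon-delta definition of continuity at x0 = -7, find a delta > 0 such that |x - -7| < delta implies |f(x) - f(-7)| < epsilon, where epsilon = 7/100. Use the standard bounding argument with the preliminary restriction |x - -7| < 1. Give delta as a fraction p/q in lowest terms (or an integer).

Factor: |x^2 - (-7)^2| = |x - -7| * |x + -7|.
Impose |x - -7| < 1 first. Then |x + -7| = |(x - -7) + 2*(-7)| <= |x - -7| + 2*|-7| < 1 + 14 = 15.
So |x^2 - (-7)^2| < delta * 15.
We need delta * 15 <= 7/100, i.e. delta <= 7/100/15 = 7/1500.
Since 7/1500 < 1, this is tighter than 1; take delta = 7/1500.
So delta = 7/1500 works.

7/1500


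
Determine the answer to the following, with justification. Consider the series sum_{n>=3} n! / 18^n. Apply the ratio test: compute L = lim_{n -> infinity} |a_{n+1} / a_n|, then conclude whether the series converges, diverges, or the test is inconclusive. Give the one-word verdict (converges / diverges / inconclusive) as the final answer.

Let a_n denote the general term. Form the ratio a_{n+1}/a_n and simplify:
a_{n+1}/a_n = n/18 + 1/18
Take the limit as n -> infinity: L = infinity.
Since L = infinity > 1 (or L = infinity), the ratio test implies the series diverges.

diverges


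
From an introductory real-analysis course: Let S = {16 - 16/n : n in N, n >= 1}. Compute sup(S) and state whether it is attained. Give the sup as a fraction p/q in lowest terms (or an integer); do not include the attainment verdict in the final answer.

Analysis:
- Values: 0, 8, 32/3, 12, ... strictly increasing.
- Minimum is 0 (n=1); inf = 0 (attained).
- 16 - 16/n -> 16 from below; sup = 16, not attained.
Conclusion: sup(S) = 16, not attained in S.

16


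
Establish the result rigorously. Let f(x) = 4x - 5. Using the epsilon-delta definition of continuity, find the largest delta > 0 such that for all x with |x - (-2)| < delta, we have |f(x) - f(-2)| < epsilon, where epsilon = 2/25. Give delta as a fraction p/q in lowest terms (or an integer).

We compute f(-2) = 4*(-2) - 5 = -13.
|f(x) - f(-2)| = |4x - 5 - (-13)| = |4(x - (-2))| = 4|x - (-2)|.
We need 4|x - (-2)| < 2/25, i.e. |x - (-2)| < 2/25 / 4 = 1/50.
So any delta <= 1/50 works. Conversely, if delta > 1/50, then x = -2 + 1/50 satisfies |x - (-2)| = 1/50 < delta but |f(x) - f(-2)| = 4 * 1/50 = 2/25, which is not < 2/25; so no larger delta works.
Hence the largest such delta is 1/50.

1/50


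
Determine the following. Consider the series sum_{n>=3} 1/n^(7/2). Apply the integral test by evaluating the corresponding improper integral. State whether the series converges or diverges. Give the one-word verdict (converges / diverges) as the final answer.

Let f(x) = x^(-7/2). Then f is positive, continuous, and decreasing on [3, infinity), so the integral test applies.
Compute the improper integral int_{3}^infinity f(x) dx:
  antiderivative F(x) = -2/(5*x^(5/2)).
  As x -> infinity, F(x) -> 0 (since p = 7/2 > 1).
  So int = F(infinity) - F(3) = 0 - (-2*sqrt(3)/135) = 2*sqrt(3)/135.
  Finite, so by the integral test, the series converges.

converges


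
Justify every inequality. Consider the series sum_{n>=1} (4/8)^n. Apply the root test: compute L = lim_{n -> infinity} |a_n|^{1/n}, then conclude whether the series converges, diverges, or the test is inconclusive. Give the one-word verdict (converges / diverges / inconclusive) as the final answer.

Let a_n denote the general term. Form |a_n|^(1/n) and simplify:
|a_n|^(1/n) = 1/2
Take the limit as n -> infinity: L = 1/2.
Since L = 1/2 < 1, the root test implies convergence.

converges


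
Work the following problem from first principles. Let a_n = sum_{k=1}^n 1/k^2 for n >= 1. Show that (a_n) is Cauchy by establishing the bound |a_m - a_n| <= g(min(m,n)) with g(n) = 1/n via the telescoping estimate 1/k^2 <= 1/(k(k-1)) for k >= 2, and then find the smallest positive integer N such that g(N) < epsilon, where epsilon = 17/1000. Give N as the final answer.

For m > n >= 1: |a_m - a_n| = sum_{k=n+1}^m 1/k^2.
Use 1/k^2 <= 1/(k(k-1)) = 1/(k-1) - 1/k for k >= 2:
sum_{k=n+1}^m 1/k^2 <= sum_{k=n+1}^m (1/(k-1) - 1/k) = 1/n - 1/m <= 1/n.
By symmetry the same bound holds with n,m swapped, so |a_m - a_n| <= 1/min(m,n) = g(min(m,n)). Since g(n) -> 0, (a_n) is Cauchy.
Now solve g(N) < 17/1000: 1/N < 17/1000 <=> N > 1/(17/1000) = 1000/17.
The smallest integer strictly greater than 1000/17 is N = 59.
Check: g(59) = 1/59 < 17/1000; g(58) = 1/58 >= 17/1000. So N = 59.

59


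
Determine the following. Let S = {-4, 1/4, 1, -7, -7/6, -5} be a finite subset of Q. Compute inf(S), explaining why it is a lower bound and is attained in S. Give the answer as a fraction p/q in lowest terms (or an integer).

S is finite, so inf(S) = min(S).
Sorted increasing:
-7, -5, -4, -7/6, 1/4, 1
The extremum is -7.
For every x in S, x >= -7. And -7 is in S, so it is attained.
Therefore inf(S) = -7.

-7


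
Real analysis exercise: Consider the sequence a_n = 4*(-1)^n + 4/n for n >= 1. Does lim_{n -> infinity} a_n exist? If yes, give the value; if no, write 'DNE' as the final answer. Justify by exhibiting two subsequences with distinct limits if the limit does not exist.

Examine the behaviour of a_n along subsequences.
a_{2k} = 4 + 4/(2k) -> 4. a_{2k+1} = -4 + 4/(2k+1) -> -4.
Since these two subsequential limits are 4 and -4, distinct, the full sequence cannot converge (a convergent sequence has all subsequences tending to the same limit). So lim a_n does not exist.

DNE


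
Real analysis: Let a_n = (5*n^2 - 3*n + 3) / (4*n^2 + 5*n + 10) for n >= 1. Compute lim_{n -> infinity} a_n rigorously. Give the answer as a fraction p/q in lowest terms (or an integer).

Divide numerator and denominator by n^2, the highest power:
numerator / n^2 = 5 - 3/n + 3/n^2
denominator / n^2 = 4 + 5/n + 10/n^2
As n -> infinity, all terms of the form c/n^k (k >= 1) tend to 0.
So numerator / n^2 -> 5 and denominator / n^2 -> 4.
Therefore lim a_n = 5/4.

5/4


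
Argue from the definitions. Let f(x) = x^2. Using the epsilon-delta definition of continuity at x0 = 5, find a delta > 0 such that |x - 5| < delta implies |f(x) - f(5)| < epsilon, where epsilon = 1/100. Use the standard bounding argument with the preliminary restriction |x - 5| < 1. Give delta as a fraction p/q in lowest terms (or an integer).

Factor: |x^2 - (5)^2| = |x - 5| * |x + 5|.
Impose |x - 5| < 1 first. Then |x + 5| = |(x - 5) + 2*(5)| <= |x - 5| + 2*|5| < 1 + 10 = 11.
So |x^2 - (5)^2| < delta * 11.
We need delta * 11 <= 1/100, i.e. delta <= 1/100/11 = 1/1100.
Since 1/1100 < 1, this is tighter than 1; take delta = 1/1100.
So delta = 1/1100 works.

1/1100


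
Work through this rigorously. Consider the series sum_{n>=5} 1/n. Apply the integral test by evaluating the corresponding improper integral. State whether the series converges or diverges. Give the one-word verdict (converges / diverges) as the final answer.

Let f(x) = 1/x. Then f is positive, continuous, and decreasing on [5, infinity), so the integral test applies.
Compute the improper integral int_{5}^infinity f(x) dx:
  antiderivative F(x) = log(x).
  As x -> infinity, log(x) -> infinity.
  So int = infinity - log(5) = infinity. By the integral test, the series diverges.

diverges


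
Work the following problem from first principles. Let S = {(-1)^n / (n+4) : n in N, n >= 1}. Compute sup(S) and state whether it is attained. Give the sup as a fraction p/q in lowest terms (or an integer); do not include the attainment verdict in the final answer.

Analysis:
- Values: -1/5, 1/6, -1/7, 1/8, -1/9, ...
- Positive terms (even n): 1/(2+4), 1/(4+4), ... decreasing -> max = 1/6 (n=2).
- Negative terms (odd n): -1/(1+4), -1/(3+4), ... increasing -> min = -1/5 (n=1).
- So sup = 1/6 (attained at n=2); inf = -1/5 (attained at n=1).
Conclusion: sup(S) = 1/6, attained in S.

1/6


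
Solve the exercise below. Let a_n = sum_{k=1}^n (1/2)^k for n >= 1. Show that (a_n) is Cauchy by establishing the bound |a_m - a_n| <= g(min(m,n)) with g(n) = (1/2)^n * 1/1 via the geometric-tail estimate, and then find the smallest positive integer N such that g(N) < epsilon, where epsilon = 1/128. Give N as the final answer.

For m > n >= 1: |a_m - a_n| = sum_{k=n+1}^m (1/2)^k < sum_{k=n+1}^infinity (1/2)^k = (1/2)^(n+1) / (1 - 1/2) = (1/2)^n * (1/2) * (2/1) = (1/2)^n * 1/1.
So g(n) = (1/2)^n / 1. Since g(n) -> 0, (a_n) is Cauchy.
Now solve g(N) < 1/128: (1/2)^N / 1 < 1/128 <=> 2^N > 1 / (1 * 1/128) = 128.
Check powers of 2: 2^7 = 128 <= 128, 2^8 = 256 > 128.
So the smallest such N is 8. Check: g(8) = 1/(1 * 256) = 1/256 < 1/128.

8


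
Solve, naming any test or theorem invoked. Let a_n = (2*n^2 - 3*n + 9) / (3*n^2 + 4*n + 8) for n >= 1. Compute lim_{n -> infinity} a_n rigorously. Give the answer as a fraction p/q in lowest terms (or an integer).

Divide numerator and denominator by n^2, the highest power:
numerator / n^2 = 2 - 3/n + 9/n^2
denominator / n^2 = 3 + 4/n + 8/n^2
As n -> infinity, all terms of the form c/n^k (k >= 1) tend to 0.
So numerator / n^2 -> 2 and denominator / n^2 -> 3.
Therefore lim a_n = 2/3.

2/3


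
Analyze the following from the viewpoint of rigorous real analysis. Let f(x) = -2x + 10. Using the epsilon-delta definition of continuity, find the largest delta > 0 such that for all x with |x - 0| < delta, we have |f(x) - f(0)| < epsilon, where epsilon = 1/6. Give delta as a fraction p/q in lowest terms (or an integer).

We compute f(0) = -2*(0) + 10 = 10.
|f(x) - f(0)| = |-2x + 10 - (10)| = |-2(x - 0)| = 2|x - 0|.
We need 2|x - 0| < 1/6, i.e. |x - 0| < 1/6 / 2 = 1/12.
So any delta <= 1/12 works. Conversely, if delta > 1/12, then x = 0 + 1/12 satisfies |x - 0| = 1/12 < delta but |f(x) - f(0)| = 2 * 1/12 = 1/6, which is not < 1/6; so no larger delta works.
Hence the largest such delta is 1/12.

1/12


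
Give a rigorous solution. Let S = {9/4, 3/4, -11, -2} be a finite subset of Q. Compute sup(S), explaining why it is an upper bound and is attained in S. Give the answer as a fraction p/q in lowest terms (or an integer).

S is finite, so sup(S) = max(S).
Sorted decreasing:
9/4, 3/4, -2, -11
The extremum is 9/4.
For every x in S, x <= 9/4. And 9/4 is in S, so it is attained.
Therefore sup(S) = 9/4.

9/4


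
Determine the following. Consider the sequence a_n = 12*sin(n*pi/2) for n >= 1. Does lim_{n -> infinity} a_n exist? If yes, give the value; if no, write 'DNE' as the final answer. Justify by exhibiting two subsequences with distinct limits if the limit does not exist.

Examine the behaviour of a_n along subsequences.
a_{4k+1} = 12*sin(pi/2 + 2k*pi) = 12 -> 12. a_{4k+3} = 12*sin(3pi/2 + 2k*pi) = -12 -> -12.
Since these two subsequential limits are 12 and -12, distinct, the full sequence cannot converge (a convergent sequence has all subsequences tending to the same limit). So lim a_n does not exist.

DNE


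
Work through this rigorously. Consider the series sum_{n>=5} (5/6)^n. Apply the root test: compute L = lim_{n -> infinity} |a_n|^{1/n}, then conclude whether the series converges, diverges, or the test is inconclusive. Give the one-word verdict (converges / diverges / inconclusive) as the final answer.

Let a_n denote the general term. Form |a_n|^(1/n) and simplify:
|a_n|^(1/n) = 5/6
Take the limit as n -> infinity: L = 5/6.
Since L = 5/6 < 1, the root test implies convergence.

converges


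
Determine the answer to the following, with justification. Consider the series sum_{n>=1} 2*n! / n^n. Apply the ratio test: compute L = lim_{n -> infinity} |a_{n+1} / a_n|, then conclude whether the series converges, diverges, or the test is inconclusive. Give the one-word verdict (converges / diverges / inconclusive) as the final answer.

Let a_n denote the general term. Form the ratio a_{n+1}/a_n and simplify:
a_{n+1}/a_n = (n/(n + 1))^n
Take the limit as n -> infinity: L = exp(-1).
Since L = exp(-1) < 1, the ratio test implies the series converges.

converges


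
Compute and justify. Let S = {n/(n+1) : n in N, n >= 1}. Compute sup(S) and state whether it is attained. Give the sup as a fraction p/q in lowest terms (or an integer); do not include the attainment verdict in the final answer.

Analysis:
- Values: 1/2, 2/3, 3/4, 4/5, ... strictly increasing.
- Minimum is 1/2 (n=1); inf = 1/2 (attained).
- n/(n+1) = 1 - 1/(n+1) -> 1 from below as n -> infinity, and never equals 1.
- So sup = 1 (not attained).
Conclusion: sup(S) = 1, not attained in S.

1


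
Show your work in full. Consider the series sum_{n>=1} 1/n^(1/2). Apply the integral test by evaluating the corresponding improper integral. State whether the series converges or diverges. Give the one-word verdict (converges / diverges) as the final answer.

Let f(x) = 1/sqrt(x). Then f is positive, continuous, and decreasing on [1, infinity), so the integral test applies.
Compute the improper integral int_{1}^infinity f(x) dx:
  antiderivative F(x) = 2*sqrt(x).
  As x -> infinity, F(x) -> infinity (since p = 1/2 < 1).
  So the integral diverges. By the integral test, the series diverges.

diverges


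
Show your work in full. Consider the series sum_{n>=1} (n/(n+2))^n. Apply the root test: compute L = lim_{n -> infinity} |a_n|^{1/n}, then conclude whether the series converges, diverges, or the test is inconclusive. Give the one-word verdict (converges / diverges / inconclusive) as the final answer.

Let a_n denote the general term. Form |a_n|^(1/n) and simplify:
|a_n|^(1/n) = n/(n + 2)
Take the limit as n -> infinity: L = 1.
Since L = 1, the root test is inconclusive. (In fact a_n = (n/(n+2))^n -> e^(-2) != 0, so the nth-term test shows divergence; but the root test itself gives no conclusion.)

inconclusive


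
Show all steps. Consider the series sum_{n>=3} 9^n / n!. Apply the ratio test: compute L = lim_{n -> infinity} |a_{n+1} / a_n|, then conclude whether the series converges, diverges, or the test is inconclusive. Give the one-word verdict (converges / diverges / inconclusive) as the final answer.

Let a_n denote the general term. Form the ratio a_{n+1}/a_n and simplify:
a_{n+1}/a_n = 9/(n + 1)
Take the limit as n -> infinity: L = 0.
Since L = 0 < 1, the ratio test implies the series converges.

converges


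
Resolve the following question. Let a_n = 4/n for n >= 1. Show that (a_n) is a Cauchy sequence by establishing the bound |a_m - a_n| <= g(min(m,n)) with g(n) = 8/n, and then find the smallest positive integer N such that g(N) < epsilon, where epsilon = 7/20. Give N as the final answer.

For any m, n >= 1, by the triangle inequality:
|a_m - a_n| = |4/m - 4/n| <= 4*1/m + 4*1/n <= 8/min(m,n).
So g(n) = 8/n bounds the Cauchy difference. Since g(n) -> 0, (a_n) is Cauchy.
Now solve g(N) < 7/20: 8/N < 7/20 <=> N > 8 / (7/20) = 160/7.
The smallest integer strictly greater than 160/7 is N = 23.
Check: g(23) = 8/23 = 8/23 < 7/20; g(22) = 4/11 >= 7/20. So N = 23.

23


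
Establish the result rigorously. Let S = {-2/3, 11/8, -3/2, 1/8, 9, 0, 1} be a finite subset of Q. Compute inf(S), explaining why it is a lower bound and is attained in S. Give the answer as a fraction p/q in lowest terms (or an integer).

S is finite, so inf(S) = min(S).
Sorted increasing:
-3/2, -2/3, 0, 1/8, 1, 11/8, 9
The extremum is -3/2.
For every x in S, x >= -3/2. And -3/2 is in S, so it is attained.
Therefore inf(S) = -3/2.

-3/2


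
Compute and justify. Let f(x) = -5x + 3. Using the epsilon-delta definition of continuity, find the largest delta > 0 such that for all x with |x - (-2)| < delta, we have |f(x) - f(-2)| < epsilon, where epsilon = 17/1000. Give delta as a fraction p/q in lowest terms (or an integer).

We compute f(-2) = -5*(-2) + 3 = 13.
|f(x) - f(-2)| = |-5x + 3 - (13)| = |-5(x - (-2))| = 5|x - (-2)|.
We need 5|x - (-2)| < 17/1000, i.e. |x - (-2)| < 17/1000 / 5 = 17/5000.
So any delta <= 17/5000 works. Conversely, if delta > 17/5000, then x = -2 + 17/5000 satisfies |x - (-2)| = 17/5000 < delta but |f(x) - f(-2)| = 5 * 17/5000 = 17/1000, which is not < 17/1000; so no larger delta works.
Hence the largest such delta is 17/5000.

17/5000


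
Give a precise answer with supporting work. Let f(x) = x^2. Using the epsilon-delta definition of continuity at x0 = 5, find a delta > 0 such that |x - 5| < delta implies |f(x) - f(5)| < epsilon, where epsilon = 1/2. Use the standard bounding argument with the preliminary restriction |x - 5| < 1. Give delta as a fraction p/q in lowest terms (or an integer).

Factor: |x^2 - (5)^2| = |x - 5| * |x + 5|.
Impose |x - 5| < 1 first. Then |x + 5| = |(x - 5) + 2*(5)| <= |x - 5| + 2*|5| < 1 + 10 = 11.
So |x^2 - (5)^2| < delta * 11.
We need delta * 11 <= 1/2, i.e. delta <= 1/2/11 = 1/22.
Since 1/22 < 1, this is tighter than 1; take delta = 1/22.
So delta = 1/22 works.

1/22


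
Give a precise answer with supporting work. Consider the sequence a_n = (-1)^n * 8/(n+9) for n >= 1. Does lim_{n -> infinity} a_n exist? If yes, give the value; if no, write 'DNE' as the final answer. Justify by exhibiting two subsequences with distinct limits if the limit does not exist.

Examine the behaviour of a_n along subsequences.
Even-n subsequence a_{2k} = 8/(2k+9) -> 0. Odd-n subsequence a_{2k+1} = -8/(2k+10) -> 0. Both tend to 0, which suggests the limit is 0; verify directly.
|a_n - 0| = 8/(n+9) < 8/n for every n >= 1.
Given epsilon > 0, choose a positive integer N > 8/epsilon. Then for all n >= N, |a_n| < 8/n <= 8/N < epsilon.
So by the definition of the limit, lim a_n exists and equals 0.

0


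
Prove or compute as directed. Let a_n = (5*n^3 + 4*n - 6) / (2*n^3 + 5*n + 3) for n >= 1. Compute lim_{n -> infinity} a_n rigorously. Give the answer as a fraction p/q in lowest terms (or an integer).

Divide numerator and denominator by n^3, the highest power:
numerator / n^3 = 5 + 4/n^2 - 6/n^3
denominator / n^3 = 2 + 5/n^2 + 3/n^3
As n -> infinity, all terms of the form c/n^k (k >= 1) tend to 0.
So numerator / n^3 -> 5 and denominator / n^3 -> 2.
Therefore lim a_n = 5/2.

5/2


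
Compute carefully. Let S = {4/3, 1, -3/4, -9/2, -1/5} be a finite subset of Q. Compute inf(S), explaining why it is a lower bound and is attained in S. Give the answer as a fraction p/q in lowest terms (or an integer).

S is finite, so inf(S) = min(S).
Sorted increasing:
-9/2, -3/4, -1/5, 1, 4/3
The extremum is -9/2.
For every x in S, x >= -9/2. And -9/2 is in S, so it is attained.
Therefore inf(S) = -9/2.

-9/2


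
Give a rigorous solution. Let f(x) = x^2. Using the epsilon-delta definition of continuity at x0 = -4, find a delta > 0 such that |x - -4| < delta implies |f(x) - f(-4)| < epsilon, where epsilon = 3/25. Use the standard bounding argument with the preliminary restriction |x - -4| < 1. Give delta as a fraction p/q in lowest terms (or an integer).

Factor: |x^2 - (-4)^2| = |x - -4| * |x + -4|.
Impose |x - -4| < 1 first. Then |x + -4| = |(x - -4) + 2*(-4)| <= |x - -4| + 2*|-4| < 1 + 8 = 9.
So |x^2 - (-4)^2| < delta * 9.
We need delta * 9 <= 3/25, i.e. delta <= 3/25/9 = 1/75.
Since 1/75 < 1, this is tighter than 1; take delta = 1/75.
So delta = 1/75 works.

1/75


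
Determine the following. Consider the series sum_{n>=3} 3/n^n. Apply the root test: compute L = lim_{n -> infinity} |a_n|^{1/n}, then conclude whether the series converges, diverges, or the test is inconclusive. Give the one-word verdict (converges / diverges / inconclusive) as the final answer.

Let a_n denote the general term. Form |a_n|^(1/n) and simplify:
|a_n|^(1/n) = 3^(1/n)/n
Take the limit as n -> infinity: L = 0.
Since L = 0 < 1, the root test implies convergence.

converges


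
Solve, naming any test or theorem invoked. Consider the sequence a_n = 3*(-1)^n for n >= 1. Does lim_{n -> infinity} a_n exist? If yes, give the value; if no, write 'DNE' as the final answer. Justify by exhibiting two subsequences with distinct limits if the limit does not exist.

Examine the behaviour of a_n along subsequences.
Even-n subsequence a_{2k} = 3 -> 3. Odd-n subsequence a_{2k+1} = -3 -> -3.
Since these two subsequential limits are 3 and -3, distinct, the full sequence cannot converge (a convergent sequence has all subsequences tending to the same limit). So lim a_n does not exist.

DNE


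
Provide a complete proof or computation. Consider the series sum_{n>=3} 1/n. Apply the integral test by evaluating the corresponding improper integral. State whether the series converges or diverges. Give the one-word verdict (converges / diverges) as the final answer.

Let f(x) = 1/x. Then f is positive, continuous, and decreasing on [3, infinity), so the integral test applies.
Compute the improper integral int_{3}^infinity f(x) dx:
  antiderivative F(x) = log(x).
  As x -> infinity, log(x) -> infinity.
  So int = infinity - log(3) = infinity. By the integral test, the series diverges.

diverges


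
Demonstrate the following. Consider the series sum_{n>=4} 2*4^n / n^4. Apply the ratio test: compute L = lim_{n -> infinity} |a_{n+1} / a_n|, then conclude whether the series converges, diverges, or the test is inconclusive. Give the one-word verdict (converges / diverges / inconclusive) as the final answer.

Let a_n denote the general term. Form the ratio a_{n+1}/a_n and simplify:
a_{n+1}/a_n = 4*n^4/(n + 1)^4
Take the limit as n -> infinity: L = 4.
Since L = 4 > 1 (or L = infinity), the ratio test implies the series diverges.

diverges


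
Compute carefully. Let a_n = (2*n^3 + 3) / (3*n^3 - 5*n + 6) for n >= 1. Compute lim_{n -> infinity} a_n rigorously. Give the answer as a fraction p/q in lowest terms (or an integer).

Divide numerator and denominator by n^3, the highest power:
numerator / n^3 = 2 + 3/n^3
denominator / n^3 = 3 - 5/n^2 + 6/n^3
As n -> infinity, all terms of the form c/n^k (k >= 1) tend to 0.
So numerator / n^3 -> 2 and denominator / n^3 -> 3.
Therefore lim a_n = 2/3.

2/3


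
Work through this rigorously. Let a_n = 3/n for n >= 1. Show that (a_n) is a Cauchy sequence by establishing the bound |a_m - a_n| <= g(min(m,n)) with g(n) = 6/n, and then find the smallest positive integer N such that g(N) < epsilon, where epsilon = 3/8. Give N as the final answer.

For any m, n >= 1, by the triangle inequality:
|a_m - a_n| = |3/m - 3/n| <= 3*1/m + 3*1/n <= 6/min(m,n).
So g(n) = 6/n bounds the Cauchy difference. Since g(n) -> 0, (a_n) is Cauchy.
Now solve g(N) < 3/8: 6/N < 3/8 <=> N > 6 / (3/8) = 16.
The smallest integer strictly greater than 16 is N = 17.
Check: g(17) = 6/17 = 6/17 < 3/8; g(16) = 3/8 >= 3/8. So N = 17.

17


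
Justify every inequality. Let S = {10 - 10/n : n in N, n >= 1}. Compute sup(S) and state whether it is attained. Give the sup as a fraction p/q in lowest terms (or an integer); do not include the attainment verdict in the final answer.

Analysis:
- Values: 0, 5, 20/3, 15/2, ... strictly increasing.
- Minimum is 0 (n=1); inf = 0 (attained).
- 10 - 10/n -> 10 from below; sup = 10, not attained.
Conclusion: sup(S) = 10, not attained in S.

10


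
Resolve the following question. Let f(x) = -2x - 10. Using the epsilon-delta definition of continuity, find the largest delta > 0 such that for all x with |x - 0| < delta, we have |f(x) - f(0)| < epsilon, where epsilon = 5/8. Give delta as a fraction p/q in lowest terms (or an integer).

We compute f(0) = -2*(0) - 10 = -10.
|f(x) - f(0)| = |-2x - 10 - (-10)| = |-2(x - 0)| = 2|x - 0|.
We need 2|x - 0| < 5/8, i.e. |x - 0| < 5/8 / 2 = 5/16.
So any delta <= 5/16 works. Conversely, if delta > 5/16, then x = 0 + 5/16 satisfies |x - 0| = 5/16 < delta but |f(x) - f(0)| = 2 * 5/16 = 5/8, which is not < 5/8; so no larger delta works.
Hence the largest such delta is 5/16.

5/16


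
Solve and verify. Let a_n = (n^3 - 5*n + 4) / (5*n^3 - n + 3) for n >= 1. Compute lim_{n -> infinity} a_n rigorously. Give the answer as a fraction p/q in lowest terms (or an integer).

Divide numerator and denominator by n^3, the highest power:
numerator / n^3 = 1 - 5/n^2 + 4/n^3
denominator / n^3 = 5 - 1/n^2 + 3/n^3
As n -> infinity, all terms of the form c/n^k (k >= 1) tend to 0.
So numerator / n^3 -> 1 and denominator / n^3 -> 5.
Therefore lim a_n = 1/5.

1/5


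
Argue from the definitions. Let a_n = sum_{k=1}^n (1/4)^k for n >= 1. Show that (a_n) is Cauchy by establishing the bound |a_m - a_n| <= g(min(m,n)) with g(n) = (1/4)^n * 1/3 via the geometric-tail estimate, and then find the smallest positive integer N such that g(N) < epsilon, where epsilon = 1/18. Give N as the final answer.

For m > n >= 1: |a_m - a_n| = sum_{k=n+1}^m (1/4)^k < sum_{k=n+1}^infinity (1/4)^k = (1/4)^(n+1) / (1 - 1/4) = (1/4)^n * (1/4) * (4/3) = (1/4)^n * 1/3.
So g(n) = (1/4)^n / 3. Since g(n) -> 0, (a_n) is Cauchy.
Now solve g(N) < 1/18: (1/4)^N / 3 < 1/18 <=> 4^N > 1 / (3 * 1/18) = 6.
Check powers of 4: 4^1 = 4 <= 6, 4^2 = 16 > 6.
So the smallest such N is 2. Check: g(2) = 1/(3 * 16) = 1/48 < 1/18.

2


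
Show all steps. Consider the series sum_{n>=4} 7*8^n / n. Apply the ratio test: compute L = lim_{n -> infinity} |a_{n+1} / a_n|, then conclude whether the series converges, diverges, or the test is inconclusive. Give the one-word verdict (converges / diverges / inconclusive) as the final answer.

Let a_n denote the general term. Form the ratio a_{n+1}/a_n and simplify:
a_{n+1}/a_n = 8*n/(n + 1)
Take the limit as n -> infinity: L = 8.
Since L = 8 > 1 (or L = infinity), the ratio test implies the series diverges.

diverges


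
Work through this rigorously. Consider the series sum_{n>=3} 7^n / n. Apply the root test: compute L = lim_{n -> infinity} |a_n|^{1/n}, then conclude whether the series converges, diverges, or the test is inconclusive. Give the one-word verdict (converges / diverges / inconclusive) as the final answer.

Let a_n denote the general term. Form |a_n|^(1/n) and simplify:
|a_n|^(1/n) = 7/n^(1/n)
Take the limit as n -> infinity: L = 7.
Since L = 7 > 1, the root test implies divergence.

diverges


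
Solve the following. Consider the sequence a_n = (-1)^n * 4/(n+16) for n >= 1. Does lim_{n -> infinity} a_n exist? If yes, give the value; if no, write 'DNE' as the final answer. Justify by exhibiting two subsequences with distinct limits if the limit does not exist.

Examine the behaviour of a_n along subsequences.
Even-n subsequence a_{2k} = 4/(2k+16) -> 0. Odd-n subsequence a_{2k+1} = -4/(2k+17) -> 0. Both tend to 0, which suggests the limit is 0; verify directly.
|a_n - 0| = 4/(n+16) < 4/n for every n >= 1.
Given epsilon > 0, choose a positive integer N > 4/epsilon. Then for all n >= N, |a_n| < 4/n <= 4/N < epsilon.
So by the definition of the limit, lim a_n exists and equals 0.

0


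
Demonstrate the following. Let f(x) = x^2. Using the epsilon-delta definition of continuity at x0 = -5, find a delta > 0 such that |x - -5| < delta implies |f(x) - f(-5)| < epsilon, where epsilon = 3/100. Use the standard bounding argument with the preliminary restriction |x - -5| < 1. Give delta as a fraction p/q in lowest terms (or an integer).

Factor: |x^2 - (-5)^2| = |x - -5| * |x + -5|.
Impose |x - -5| < 1 first. Then |x + -5| = |(x - -5) + 2*(-5)| <= |x - -5| + 2*|-5| < 1 + 10 = 11.
So |x^2 - (-5)^2| < delta * 11.
We need delta * 11 <= 3/100, i.e. delta <= 3/100/11 = 3/1100.
Since 3/1100 < 1, this is tighter than 1; take delta = 3/1100.
So delta = 3/1100 works.

3/1100


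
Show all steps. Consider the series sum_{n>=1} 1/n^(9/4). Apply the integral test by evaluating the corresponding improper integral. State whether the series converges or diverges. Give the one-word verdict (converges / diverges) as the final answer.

Let f(x) = x^(-9/4). Then f is positive, continuous, and decreasing on [1, infinity), so the integral test applies.
Compute the improper integral int_{1}^infinity f(x) dx:
  antiderivative F(x) = -4/(5*x^(5/4)).
  As x -> infinity, F(x) -> 0 (since p = 9/4 > 1).
  So int = F(infinity) - F(1) = 0 - (-4/5) = 4/5.
  Finite, so by the integral test, the series converges.

converges


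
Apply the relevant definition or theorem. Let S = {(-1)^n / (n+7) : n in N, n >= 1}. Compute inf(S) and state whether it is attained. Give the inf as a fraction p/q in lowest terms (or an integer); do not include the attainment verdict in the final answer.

Analysis:
- Values: -1/8, 1/9, -1/10, 1/11, -1/12, ...
- Positive terms (even n): 1/(2+7), 1/(4+7), ... decreasing -> max = 1/9 (n=2).
- Negative terms (odd n): -1/(1+7), -1/(3+7), ... increasing -> min = -1/8 (n=1).
- So sup = 1/9 (attained at n=2); inf = -1/8 (attained at n=1).
Conclusion: inf(S) = -1/8, attained in S.

-1/8


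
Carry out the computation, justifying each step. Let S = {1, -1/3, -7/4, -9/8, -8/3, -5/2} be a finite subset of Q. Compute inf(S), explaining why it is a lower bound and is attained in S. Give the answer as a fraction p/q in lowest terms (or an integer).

S is finite, so inf(S) = min(S).
Sorted increasing:
-8/3, -5/2, -7/4, -9/8, -1/3, 1
The extremum is -8/3.
For every x in S, x >= -8/3. And -8/3 is in S, so it is attained.
Therefore inf(S) = -8/3.

-8/3


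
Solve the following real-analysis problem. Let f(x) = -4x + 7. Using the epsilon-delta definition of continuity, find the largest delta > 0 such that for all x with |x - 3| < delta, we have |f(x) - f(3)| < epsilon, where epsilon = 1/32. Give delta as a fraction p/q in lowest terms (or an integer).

We compute f(3) = -4*(3) + 7 = -5.
|f(x) - f(3)| = |-4x + 7 - (-5)| = |-4(x - 3)| = 4|x - 3|.
We need 4|x - 3| < 1/32, i.e. |x - 3| < 1/32 / 4 = 1/128.
So any delta <= 1/128 works. Conversely, if delta > 1/128, then x = 3 + 1/128 satisfies |x - 3| = 1/128 < delta but |f(x) - f(3)| = 4 * 1/128 = 1/32, which is not < 1/32; so no larger delta works.
Hence the largest such delta is 1/128.

1/128


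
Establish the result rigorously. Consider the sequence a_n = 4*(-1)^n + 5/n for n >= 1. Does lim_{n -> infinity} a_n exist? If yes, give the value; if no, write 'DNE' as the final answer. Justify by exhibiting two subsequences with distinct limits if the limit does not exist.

Examine the behaviour of a_n along subsequences.
a_{2k} = 4 + 5/(2k) -> 4. a_{2k+1} = -4 + 5/(2k+1) -> -4.
Since these two subsequential limits are 4 and -4, distinct, the full sequence cannot converge (a convergent sequence has all subsequences tending to the same limit). So lim a_n does not exist.

DNE


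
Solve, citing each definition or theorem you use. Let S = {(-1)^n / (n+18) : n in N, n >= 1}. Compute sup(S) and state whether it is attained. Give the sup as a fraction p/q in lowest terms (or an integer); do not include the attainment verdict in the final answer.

Analysis:
- Values: -1/19, 1/20, -1/21, 1/22, -1/23, ...
- Positive terms (even n): 1/(2+18), 1/(4+18), ... decreasing -> max = 1/20 (n=2).
- Negative terms (odd n): -1/(1+18), -1/(3+18), ... increasing -> min = -1/19 (n=1).
- So sup = 1/20 (attained at n=2); inf = -1/19 (attained at n=1).
Conclusion: sup(S) = 1/20, attained in S.

1/20


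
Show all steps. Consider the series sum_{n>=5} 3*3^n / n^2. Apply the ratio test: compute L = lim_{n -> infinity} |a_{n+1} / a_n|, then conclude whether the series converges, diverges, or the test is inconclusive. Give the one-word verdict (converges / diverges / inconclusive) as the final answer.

Let a_n denote the general term. Form the ratio a_{n+1}/a_n and simplify:
a_{n+1}/a_n = 3*n^2/(n + 1)^2
Take the limit as n -> infinity: L = 3.
Since L = 3 > 1 (or L = infinity), the ratio test implies the series diverges.

diverges


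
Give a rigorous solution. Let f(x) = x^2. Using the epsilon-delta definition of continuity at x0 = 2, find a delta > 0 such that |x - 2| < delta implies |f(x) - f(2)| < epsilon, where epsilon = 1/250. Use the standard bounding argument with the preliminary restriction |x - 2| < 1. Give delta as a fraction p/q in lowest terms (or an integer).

Factor: |x^2 - (2)^2| = |x - 2| * |x + 2|.
Impose |x - 2| < 1 first. Then |x + 2| = |(x - 2) + 2*(2)| <= |x - 2| + 2*|2| < 1 + 4 = 5.
So |x^2 - (2)^2| < delta * 5.
We need delta * 5 <= 1/250, i.e. delta <= 1/250/5 = 1/1250.
Since 1/1250 < 1, this is tighter than 1; take delta = 1/1250.
So delta = 1/1250 works.

1/1250


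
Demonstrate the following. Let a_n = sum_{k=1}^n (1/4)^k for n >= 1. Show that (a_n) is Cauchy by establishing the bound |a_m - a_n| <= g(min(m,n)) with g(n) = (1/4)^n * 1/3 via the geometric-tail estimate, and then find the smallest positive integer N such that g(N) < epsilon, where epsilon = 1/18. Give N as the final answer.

For m > n >= 1: |a_m - a_n| = sum_{k=n+1}^m (1/4)^k < sum_{k=n+1}^infinity (1/4)^k = (1/4)^(n+1) / (1 - 1/4) = (1/4)^n * (1/4) * (4/3) = (1/4)^n * 1/3.
So g(n) = (1/4)^n / 3. Since g(n) -> 0, (a_n) is Cauchy.
Now solve g(N) < 1/18: (1/4)^N / 3 < 1/18 <=> 4^N > 1 / (3 * 1/18) = 6.
Check powers of 4: 4^1 = 4 <= 6, 4^2 = 16 > 6.
So the smallest such N is 2. Check: g(2) = 1/(3 * 16) = 1/48 < 1/18.

2


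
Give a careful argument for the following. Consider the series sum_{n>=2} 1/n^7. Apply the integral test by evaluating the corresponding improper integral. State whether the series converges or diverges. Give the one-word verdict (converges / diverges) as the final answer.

Let f(x) = x^(-7). Then f is positive, continuous, and decreasing on [2, infinity), so the integral test applies.
Compute the improper integral int_{2}^infinity f(x) dx:
  antiderivative F(x) = -1/(6*x^6).
  As x -> infinity, F(x) -> 0 (since p = 7 > 1).
  So int = F(infinity) - F(2) = 0 - (-1/384) = 1/384.
  Finite, so by the integral test, the series converges.

converges


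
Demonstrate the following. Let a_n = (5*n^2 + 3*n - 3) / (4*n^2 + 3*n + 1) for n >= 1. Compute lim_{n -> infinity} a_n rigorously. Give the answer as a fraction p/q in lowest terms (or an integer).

Divide numerator and denominator by n^2, the highest power:
numerator / n^2 = 5 + 3/n - 3/n^2
denominator / n^2 = 4 + 3/n + n^(-2)
As n -> infinity, all terms of the form c/n^k (k >= 1) tend to 0.
So numerator / n^2 -> 5 and denominator / n^2 -> 4.
Therefore lim a_n = 5/4.

5/4


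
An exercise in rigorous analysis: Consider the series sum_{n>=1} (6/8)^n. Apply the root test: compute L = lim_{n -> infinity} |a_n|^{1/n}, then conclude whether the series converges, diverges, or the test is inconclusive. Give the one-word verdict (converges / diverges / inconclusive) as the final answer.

Let a_n denote the general term. Form |a_n|^(1/n) and simplify:
|a_n|^(1/n) = 3/4
Take the limit as n -> infinity: L = 3/4.
Since L = 3/4 < 1, the root test implies convergence.

converges


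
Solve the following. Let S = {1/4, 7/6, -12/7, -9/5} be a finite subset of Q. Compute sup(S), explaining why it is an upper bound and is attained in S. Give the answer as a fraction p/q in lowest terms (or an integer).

S is finite, so sup(S) = max(S).
Sorted decreasing:
7/6, 1/4, -12/7, -9/5
The extremum is 7/6.
For every x in S, x <= 7/6. And 7/6 is in S, so it is attained.
Therefore sup(S) = 7/6.

7/6


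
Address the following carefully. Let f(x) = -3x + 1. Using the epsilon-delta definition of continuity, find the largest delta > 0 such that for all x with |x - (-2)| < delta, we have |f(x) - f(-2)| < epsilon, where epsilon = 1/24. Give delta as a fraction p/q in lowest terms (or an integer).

We compute f(-2) = -3*(-2) + 1 = 7.
|f(x) - f(-2)| = |-3x + 1 - (7)| = |-3(x - (-2))| = 3|x - (-2)|.
We need 3|x - (-2)| < 1/24, i.e. |x - (-2)| < 1/24 / 3 = 1/72.
So any delta <= 1/72 works. Conversely, if delta > 1/72, then x = -2 + 1/72 satisfies |x - (-2)| = 1/72 < delta but |f(x) - f(-2)| = 3 * 1/72 = 1/24, which is not < 1/24; so no larger delta works.
Hence the largest such delta is 1/72.

1/72


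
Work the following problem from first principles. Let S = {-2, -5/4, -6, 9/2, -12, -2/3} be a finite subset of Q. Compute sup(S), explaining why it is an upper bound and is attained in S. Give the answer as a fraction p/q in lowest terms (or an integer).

S is finite, so sup(S) = max(S).
Sorted decreasing:
9/2, -2/3, -5/4, -2, -6, -12
The extremum is 9/2.
For every x in S, x <= 9/2. And 9/2 is in S, so it is attained.
Therefore sup(S) = 9/2.

9/2


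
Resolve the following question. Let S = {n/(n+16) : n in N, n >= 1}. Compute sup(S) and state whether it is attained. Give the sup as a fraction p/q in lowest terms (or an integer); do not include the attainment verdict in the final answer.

Analysis:
- Values: 1/17, 1/9, 3/19, 1/5, ... strictly increasing.
- Minimum is 1/17 (n=1); inf = 1/17 (attained).
- n/(n+16) = 1 - 16/(n+16) -> 1 from below as n -> infinity, and never equals 1.
- So sup = 1 (not attained).
Conclusion: sup(S) = 1, not attained in S.

1


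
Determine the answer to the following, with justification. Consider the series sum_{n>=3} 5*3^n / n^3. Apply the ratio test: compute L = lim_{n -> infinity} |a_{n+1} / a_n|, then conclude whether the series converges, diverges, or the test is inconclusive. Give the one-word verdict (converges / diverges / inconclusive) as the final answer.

Let a_n denote the general term. Form the ratio a_{n+1}/a_n and simplify:
a_{n+1}/a_n = 3*n^3/(n + 1)^3
Take the limit as n -> infinity: L = 3.
Since L = 3 > 1 (or L = infinity), the ratio test implies the series diverges.

diverges


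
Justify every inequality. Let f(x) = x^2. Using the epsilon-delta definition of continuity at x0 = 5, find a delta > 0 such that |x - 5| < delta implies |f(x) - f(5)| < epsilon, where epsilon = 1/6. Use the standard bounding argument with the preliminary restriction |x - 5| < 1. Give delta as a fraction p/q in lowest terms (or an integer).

Factor: |x^2 - (5)^2| = |x - 5| * |x + 5|.
Impose |x - 5| < 1 first. Then |x + 5| = |(x - 5) + 2*(5)| <= |x - 5| + 2*|5| < 1 + 10 = 11.
So |x^2 - (5)^2| < delta * 11.
We need delta * 11 <= 1/6, i.e. delta <= 1/6/11 = 1/66.
Since 1/66 < 1, this is tighter than 1; take delta = 1/66.
So delta = 1/66 works.

1/66


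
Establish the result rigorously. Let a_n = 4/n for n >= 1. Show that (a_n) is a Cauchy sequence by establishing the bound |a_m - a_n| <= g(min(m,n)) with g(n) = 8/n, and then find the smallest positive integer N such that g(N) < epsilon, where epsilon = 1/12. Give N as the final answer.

For any m, n >= 1, by the triangle inequality:
|a_m - a_n| = |4/m - 4/n| <= 4*1/m + 4*1/n <= 8/min(m,n).
So g(n) = 8/n bounds the Cauchy difference. Since g(n) -> 0, (a_n) is Cauchy.
Now solve g(N) < 1/12: 8/N < 1/12 <=> N > 8 / (1/12) = 96.
The smallest integer strictly greater than 96 is N = 97.
Check: g(97) = 8/97 = 8/97 < 1/12; g(96) = 1/12 >= 1/12. So N = 97.

97


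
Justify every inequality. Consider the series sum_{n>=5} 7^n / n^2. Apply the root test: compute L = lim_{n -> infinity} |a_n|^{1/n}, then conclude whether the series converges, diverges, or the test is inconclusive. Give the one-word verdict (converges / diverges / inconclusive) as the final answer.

Let a_n denote the general term. Form |a_n|^(1/n) and simplify:
|a_n|^(1/n) = 7/n^(2/n)
Take the limit as n -> infinity: L = 7.
Since L = 7 > 1, the root test implies divergence.

diverges


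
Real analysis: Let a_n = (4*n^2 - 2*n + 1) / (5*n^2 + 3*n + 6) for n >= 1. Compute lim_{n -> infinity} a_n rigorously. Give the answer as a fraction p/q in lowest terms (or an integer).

Divide numerator and denominator by n^2, the highest power:
numerator / n^2 = 4 - 2/n + n^(-2)
denominator / n^2 = 5 + 3/n + 6/n^2
As n -> infinity, all terms of the form c/n^k (k >= 1) tend to 0.
So numerator / n^2 -> 4 and denominator / n^2 -> 5.
Therefore lim a_n = 4/5.

4/5


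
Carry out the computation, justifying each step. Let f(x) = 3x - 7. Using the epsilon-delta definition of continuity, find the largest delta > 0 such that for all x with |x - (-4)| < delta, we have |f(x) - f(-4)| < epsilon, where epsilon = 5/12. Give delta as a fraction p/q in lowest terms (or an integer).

We compute f(-4) = 3*(-4) - 7 = -19.
|f(x) - f(-4)| = |3x - 7 - (-19)| = |3(x - (-4))| = 3|x - (-4)|.
We need 3|x - (-4)| < 5/12, i.e. |x - (-4)| < 5/12 / 3 = 5/36.
So any delta <= 5/36 works. Conversely, if delta > 5/36, then x = -4 + 5/36 satisfies |x - (-4)| = 5/36 < delta but |f(x) - f(-4)| = 3 * 5/36 = 5/12, which is not < 5/12; so no larger delta works.
Hence the largest such delta is 5/36.

5/36


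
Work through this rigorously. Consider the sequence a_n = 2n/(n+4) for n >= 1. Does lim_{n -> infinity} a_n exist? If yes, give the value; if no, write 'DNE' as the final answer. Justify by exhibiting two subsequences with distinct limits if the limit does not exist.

Examine the behaviour of a_n along subsequences.
Even-n subsequence a_{2k} = 2(2k)/(2k+4) -> 2. Odd-n subsequence a_{2k+1} = 2(2k+1)/(2k+5) -> 2. Both tend to 2, which suggests the limit is 2; verify directly.
|a_n - 2| = |2n - 2(n+4)| / (n+4) = 8/(n+4) < 8/n for every n >= 1.
Given epsilon > 0, choose a positive integer N > 8/epsilon. Then for all n >= N, |a_n - 2| < 8/n <= 8/N < epsilon.
So by the definition of the limit, lim a_n exists and equals 2.

2
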